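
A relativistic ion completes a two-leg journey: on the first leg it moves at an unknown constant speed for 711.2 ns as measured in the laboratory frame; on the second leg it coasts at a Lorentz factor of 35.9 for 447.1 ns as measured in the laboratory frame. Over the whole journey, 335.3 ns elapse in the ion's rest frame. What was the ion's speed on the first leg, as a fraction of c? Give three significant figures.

β = 0.891

Leg 1: speed unknown; τ_1 = 711.2/γ_1.
Leg 2: γ = 35.9; τ_2 = 447.1/35.90 = 12.45 ns.
Total proper time: τ_1 + 12.45 = 335.3, so τ_1 = 335.3 − 12.45 = 322.8 ns.
γ_1 = 711.2/322.8 = 2.203; β = √(1 − 1/γ²) = √0.7939.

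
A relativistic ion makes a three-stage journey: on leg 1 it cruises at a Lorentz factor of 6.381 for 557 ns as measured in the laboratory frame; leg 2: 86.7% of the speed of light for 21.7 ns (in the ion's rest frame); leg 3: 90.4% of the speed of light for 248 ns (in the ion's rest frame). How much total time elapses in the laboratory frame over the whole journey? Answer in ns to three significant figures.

Leg 1: 557 ns is already measured in the laboratory frame.
Leg 2: β = 0.867; γ = 1/√(1 − 0.867²) = 1/√0.2483 = 2.007; Δt_2 = 2.007 × 21.7 = 43.55 ns.
Leg 3: β = 0.904; γ = 1/√(1 − 0.904²) = 1/√0.1828 = 2.339; Δt_3 = 2.339 × 248 = 580.1 ns.
Total: 557.0 + 43.55 + 580.1 ns.

Δt = 1180 ns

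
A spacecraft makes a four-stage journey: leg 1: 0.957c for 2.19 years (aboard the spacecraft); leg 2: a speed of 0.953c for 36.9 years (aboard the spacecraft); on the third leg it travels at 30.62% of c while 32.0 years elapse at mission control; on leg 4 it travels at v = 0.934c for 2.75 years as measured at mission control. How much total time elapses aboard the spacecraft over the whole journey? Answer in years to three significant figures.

τ = 70.5 years

Leg 1: 2.19 years is already measured aboard the spacecraft.
Leg 2: 36.9 years is already measured aboard the spacecraft.
Leg 3: β = 0.3062; γ = 1/√(1 − 0.3062²) = 1/√0.9062 = 1.050; τ_3 = 32.0/1.050 = 30.46 years.
Leg 4: γ = 1/√(1 − 0.934²) = 1/√0.1276 = 2.799; τ_4 = 2.75/2.799 = 0.9825 years.
Total: 2.190 + 36.90 + 30.46 + 0.9825 years.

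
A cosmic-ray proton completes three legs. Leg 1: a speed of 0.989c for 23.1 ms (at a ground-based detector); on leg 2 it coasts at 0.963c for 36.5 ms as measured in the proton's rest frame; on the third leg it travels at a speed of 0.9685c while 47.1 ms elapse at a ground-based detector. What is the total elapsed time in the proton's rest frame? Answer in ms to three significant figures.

τ = 51.6 ms

Leg 1: γ = 1/√(1 − 0.989²) = 1/√0.02188 = 6.761; τ_1 = 23.1/6.761 = 3.417 ms.
Leg 2: 36.5 ms is already measured in the proton's rest frame.
Leg 3: γ = 1/√(1 − 0.9685²) = 1/√0.06201 = 4.016; τ_3 = 47.1/4.016 = 11.73 ms.
Total: 3.417 + 36.50 + 11.73 ms.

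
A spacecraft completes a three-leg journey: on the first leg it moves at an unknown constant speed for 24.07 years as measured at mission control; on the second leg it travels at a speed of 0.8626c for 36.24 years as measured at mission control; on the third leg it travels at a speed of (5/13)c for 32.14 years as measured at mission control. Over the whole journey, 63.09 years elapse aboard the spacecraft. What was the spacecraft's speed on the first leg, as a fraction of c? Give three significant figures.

β = 0.779

Leg 1: speed unknown; τ_1 = 24.07/γ_1.
Leg 2: γ = 1/√(1 − 0.8626²) = 1/√0.2559 = 1.977; τ_2 = 36.24/1.977 = 18.33 years.
Leg 3: γ = 1/√(1 − (5/13)²) = 13/12 ≈ 1.083; τ_3 = 32.14/1.083 = 29.67 years.
Total proper time: τ_1 + 18.33 + 29.67 = 63.09, so τ_1 = 63.09 − 48.00 = 15.09 years.
γ_1 = 24.07/15.09 = 1.595; β = √(1 − 1/γ²) = √0.6070.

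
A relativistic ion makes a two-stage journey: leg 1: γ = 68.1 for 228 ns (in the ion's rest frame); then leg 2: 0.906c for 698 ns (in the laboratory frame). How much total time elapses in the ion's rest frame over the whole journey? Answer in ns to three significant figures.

Leg 1: 228 ns is already measured in the ion's rest frame.
Leg 2: γ = 1/√(1 − 0.906²) = 1/√0.1792 = 2.363; τ_2 = 698/2.363 = 295.4 ns.
Total: 228.0 + 295.4 ns.

τ = 523 ns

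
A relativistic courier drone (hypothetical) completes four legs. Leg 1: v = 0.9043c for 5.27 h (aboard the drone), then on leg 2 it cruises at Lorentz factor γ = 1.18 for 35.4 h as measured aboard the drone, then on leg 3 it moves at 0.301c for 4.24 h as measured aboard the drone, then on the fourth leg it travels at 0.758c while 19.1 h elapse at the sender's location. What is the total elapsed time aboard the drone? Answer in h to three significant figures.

τ = 57.4 h

Leg 1: 5.27 h is already measured aboard the drone.
Leg 2: 35.4 h is already measured aboard the drone.
Leg 3: 4.24 h is already measured aboard the drone.
Leg 4: γ = 1/√(1 − 0.758²) = 1/√0.4254 = 1.533; τ_4 = 19.1/1.533 = 12.46 h.
Total: 5.270 + 35.40 + 4.240 + 12.46 h.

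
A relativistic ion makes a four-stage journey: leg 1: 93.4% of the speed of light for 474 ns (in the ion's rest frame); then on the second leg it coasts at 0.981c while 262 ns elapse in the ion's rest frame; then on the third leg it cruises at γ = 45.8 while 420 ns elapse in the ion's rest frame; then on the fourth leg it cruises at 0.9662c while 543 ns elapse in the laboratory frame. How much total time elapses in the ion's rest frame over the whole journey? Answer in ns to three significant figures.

τ = 1300 ns

Leg 1: 474 ns is already measured in the ion's rest frame.
Leg 2: 262 ns is already measured in the ion's rest frame.
Leg 3: 420 ns is already measured in the ion's rest frame.
Leg 4: γ = 1/√(1 − 0.9662²) = 1/√0.06646 = 3.879; τ_4 = 543/3.879 = 140.0 ns.
Total: 474.0 + 262.0 + 420.0 + 140.0 ns.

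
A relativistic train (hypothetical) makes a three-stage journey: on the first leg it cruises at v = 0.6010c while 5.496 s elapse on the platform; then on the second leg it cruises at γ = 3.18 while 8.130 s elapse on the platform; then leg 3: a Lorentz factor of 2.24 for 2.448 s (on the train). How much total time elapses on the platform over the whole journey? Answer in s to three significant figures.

Δt = 19.1 s

Leg 1: 5.496 s is already measured on the platform.
Leg 2: 8.130 s is already measured on the platform.
Leg 3: γ = 2.24; Δt_3 = 2.240 × 2.448 = 5.484 s.
Total: 5.496 + 8.130 + 5.484 s.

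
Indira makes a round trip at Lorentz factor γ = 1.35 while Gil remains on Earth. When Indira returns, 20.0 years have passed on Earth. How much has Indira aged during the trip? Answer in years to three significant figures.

τ = 14.8 years

γ = 1.35
Indira's clock measures proper time along the trip: τ = Δt/γ = 20.0/1.350 years.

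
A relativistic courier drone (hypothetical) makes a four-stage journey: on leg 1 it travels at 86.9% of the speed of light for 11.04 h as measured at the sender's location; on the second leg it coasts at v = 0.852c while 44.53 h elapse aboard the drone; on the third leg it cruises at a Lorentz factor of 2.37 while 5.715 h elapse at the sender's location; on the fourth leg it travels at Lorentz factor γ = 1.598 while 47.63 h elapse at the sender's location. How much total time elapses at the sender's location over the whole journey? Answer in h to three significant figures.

Leg 1: 11.04 h is already measured at the sender's location.
Leg 2: γ = 1/√(1 − 0.852²) = 1/√0.2741 = 1.910; Δt_2 = 1.910 × 44.53 = 85.06 h.
Leg 3: 5.715 h is already measured at the sender's location.
Leg 4: 47.63 h is already measured at the sender's location.
Total: 11.04 + 85.06 + 5.715 + 47.63 h.

Δt = 149 h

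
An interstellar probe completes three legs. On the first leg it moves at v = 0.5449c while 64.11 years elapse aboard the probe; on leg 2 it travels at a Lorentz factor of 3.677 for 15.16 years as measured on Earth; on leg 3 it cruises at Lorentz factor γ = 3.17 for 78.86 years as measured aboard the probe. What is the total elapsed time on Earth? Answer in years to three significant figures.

Δt = 342 years

Leg 1: γ = 1/√(1 − 0.5449²) = 1/√0.7031 = 1.193; Δt_1 = 1.193 × 64.11 = 76.46 years.
Leg 2: 15.16 years is already measured on Earth.
Leg 3: γ = 3.17; Δt_3 = 3.170 × 78.86 = 250.0 years.
Total: 76.46 + 15.16 + 250.0 years.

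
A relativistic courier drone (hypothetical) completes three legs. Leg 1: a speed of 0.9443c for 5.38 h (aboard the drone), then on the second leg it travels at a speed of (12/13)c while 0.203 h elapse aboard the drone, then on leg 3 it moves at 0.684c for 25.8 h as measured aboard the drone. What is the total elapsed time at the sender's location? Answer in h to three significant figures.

Δt = 52.2 h

Leg 1: γ = 1/√(1 − 0.9443²) = 1/√0.1083 = 3.039; Δt_1 = 3.039 × 5.38 = 16.35 h.
Leg 2: γ = 1/√(1 − (12/13)²) = 13/5 = 2.600; Δt_2 = 2.600 × 0.203 = 0.5278 h.
Leg 3: γ = 1/√(1 − 0.684²) = 1/√0.5321 = 1.371; Δt_3 = 1.371 × 25.8 = 35.37 h.
Total: 16.35 + 0.5278 + 35.37 h.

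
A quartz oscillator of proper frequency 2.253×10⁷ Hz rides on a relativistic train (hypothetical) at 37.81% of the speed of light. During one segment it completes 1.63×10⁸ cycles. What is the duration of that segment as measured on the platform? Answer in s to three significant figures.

β = 0.3781; γ = 1/√(1 − 0.3781²) = 1/√0.8570 = 1.080
Proper time for N cycles: τ = N/f = 1.63×10⁸/(2.253×10⁷) = 7.235×10⁰ s = 7.235 s.
Lab-frame duration Δt = γτ = 1.080 × 7.235 = 7.815 s.

Δt = 7.81 s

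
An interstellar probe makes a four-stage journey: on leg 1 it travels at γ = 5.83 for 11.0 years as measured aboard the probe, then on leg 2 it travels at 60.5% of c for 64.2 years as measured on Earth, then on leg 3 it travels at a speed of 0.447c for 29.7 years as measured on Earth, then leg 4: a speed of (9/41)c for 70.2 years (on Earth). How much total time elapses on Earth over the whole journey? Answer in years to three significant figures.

Δt = 228 years

Leg 1: γ = 5.83; Δt_1 = 5.830 × 11.0 = 64.13 years.
Leg 2: 64.2 years is already measured on Earth.
Leg 3: 29.7 years is already measured on Earth.
Leg 4: 70.2 years is already measured on Earth.
Total: 64.13 + 64.20 + 29.70 + 70.20 years.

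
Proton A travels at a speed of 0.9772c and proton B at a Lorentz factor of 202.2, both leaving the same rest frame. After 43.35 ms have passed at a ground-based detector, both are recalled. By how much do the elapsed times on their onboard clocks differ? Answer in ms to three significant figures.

|τ_A − τ_B| = 8.99 ms

A: γ = 1/√(1 − 0.9772²) = 1/√0.04508 = 4.710; τ_A = 43.35/4.710 = 9.204 ms.
B: γ = 202.2; τ_B = 43.35/202.2 = 0.2144 ms.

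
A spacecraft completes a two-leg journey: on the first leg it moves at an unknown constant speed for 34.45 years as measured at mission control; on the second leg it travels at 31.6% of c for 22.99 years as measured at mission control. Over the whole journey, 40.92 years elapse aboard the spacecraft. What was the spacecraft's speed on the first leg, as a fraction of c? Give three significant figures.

β = 0.832

Leg 1: speed unknown; τ_1 = 34.45/γ_1.
Leg 2: β = 0.316; γ = 1/√(1 − 0.316²) = 1/√0.9001 = 1.054; τ_2 = 22.99/1.054 = 21.81 years.
Total proper time: τ_1 + 21.81 = 40.92, so τ_1 = 40.92 − 21.81 = 19.11 years.
γ_1 = 34.45/19.11 = 1.803; β = √(1 − 1/γ²) = √0.6924.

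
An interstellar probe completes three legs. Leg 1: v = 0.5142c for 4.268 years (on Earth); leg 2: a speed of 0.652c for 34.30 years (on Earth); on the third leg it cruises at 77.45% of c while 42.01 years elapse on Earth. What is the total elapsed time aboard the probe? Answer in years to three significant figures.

τ = 56.2 years

Leg 1: γ = 1/√(1 − 0.5142²) = 1/√0.7356 = 1.166; τ_1 = 4.268/1.166 = 3.661 years.
Leg 2: γ = 1/√(1 − 0.652²) = 1/√0.5749 = 1.319; τ_2 = 34.30/1.319 = 26.01 years.
Leg 3: β = 0.7745; γ = 1/√(1 − 0.7745²) = 1/√0.4001 = 1.581; τ_3 = 42.01/1.581 = 26.57 years.
Total: 3.661 + 26.01 + 26.57 years.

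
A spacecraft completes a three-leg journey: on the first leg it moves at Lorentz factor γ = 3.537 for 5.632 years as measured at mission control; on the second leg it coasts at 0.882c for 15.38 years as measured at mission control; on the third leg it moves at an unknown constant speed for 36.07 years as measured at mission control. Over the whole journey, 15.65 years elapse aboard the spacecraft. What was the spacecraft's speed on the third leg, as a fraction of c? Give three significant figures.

Leg 1: γ = 3.537; τ_1 = 5.632/3.537 = 1.592 years.
Leg 2: γ = 1/√(1 − 0.882²) = 1/√0.2221 = 2.122; τ_2 = 15.38/2.122 = 7.248 years.
Leg 3: speed unknown; τ_3 = 36.07/γ_3.
Total proper time: 1.592 + 7.248 + τ_3 = 15.65, so τ_3 = 15.65 − 8.840 = 6.810 years.
γ_3 = 36.07/6.810 = 5.297; β = √(1 − 1/γ²) = √0.9644.

β = 0.982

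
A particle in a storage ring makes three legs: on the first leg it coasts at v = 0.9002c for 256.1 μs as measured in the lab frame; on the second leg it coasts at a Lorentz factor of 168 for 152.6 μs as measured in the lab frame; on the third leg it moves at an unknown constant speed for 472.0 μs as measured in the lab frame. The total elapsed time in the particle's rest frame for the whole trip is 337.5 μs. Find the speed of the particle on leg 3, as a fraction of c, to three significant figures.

β = 0.879

Leg 1: γ = 1/√(1 − 0.9002²) = 1/√0.1896 = 2.296; τ_1 = 256.1/2.296 = 111.5 μs.
Leg 2: γ = 168; τ_2 = 152.6/168.0 = 0.9083 μs.
Leg 3: speed unknown; τ_3 = 472.0/γ_3.
Total proper time: 111.5 + 0.9083 + τ_3 = 337.5, so τ_3 = 337.5 − 112.4 = 225.1 μs.
γ_3 = 472.0/225.1 = 2.097; β = √(1 − 1/γ²) = √0.7726.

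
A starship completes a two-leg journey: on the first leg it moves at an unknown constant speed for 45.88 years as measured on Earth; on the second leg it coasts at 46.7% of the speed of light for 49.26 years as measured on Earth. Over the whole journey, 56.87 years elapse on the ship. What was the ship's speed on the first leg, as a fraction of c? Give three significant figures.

β = 0.957

Leg 1: speed unknown; τ_1 = 45.88/γ_1.
Leg 2: β = 0.467; γ = 1/√(1 − 0.467²) = 1/√0.7819 = 1.131; τ_2 = 49.26/1.131 = 43.56 years.
Total proper time: τ_1 + 43.56 = 56.87, so τ_1 = 56.87 − 43.56 = 13.31 years.
γ_1 = 45.88/13.31 = 3.447; β = √(1 − 1/γ²) = √0.9158.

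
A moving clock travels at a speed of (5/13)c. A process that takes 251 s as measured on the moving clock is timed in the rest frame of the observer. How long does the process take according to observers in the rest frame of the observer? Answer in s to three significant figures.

γ = 1/√(1 − (5/13)²) = 13/12 ≈ 1.083
The interval measured on the moving clock is the proper time (both events occur at the same place in that frame); the lab-frame interval is Δt = γτ = 1.083 × 251 s.

Δt = 272 s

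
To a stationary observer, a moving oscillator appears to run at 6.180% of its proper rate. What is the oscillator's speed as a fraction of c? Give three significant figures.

β = 0.998

Rate ratio = 1/γ, so γ = 1/0.06180 = 16.18.
β = √(1 − 1/γ²) = √(1 − 0.06180²) = √0.9962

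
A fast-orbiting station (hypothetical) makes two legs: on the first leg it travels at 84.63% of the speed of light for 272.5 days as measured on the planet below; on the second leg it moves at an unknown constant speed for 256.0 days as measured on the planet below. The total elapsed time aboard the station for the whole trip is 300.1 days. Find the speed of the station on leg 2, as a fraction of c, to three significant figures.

β = 0.796

Leg 1: β = 0.8463; γ = 1/√(1 − 0.8463²) = 1/√0.2838 = 1.877; τ_1 = 272.5/1.877 = 145.2 days.
Leg 2: speed unknown; τ_2 = 256.0/γ_2.
Total proper time: 145.2 + τ_2 = 300.1, so τ_2 = 300.1 − 145.2 = 154.9 days.
γ_2 = 256.0/154.9 = 1.652; β = √(1 − 1/γ²) = √0.6337.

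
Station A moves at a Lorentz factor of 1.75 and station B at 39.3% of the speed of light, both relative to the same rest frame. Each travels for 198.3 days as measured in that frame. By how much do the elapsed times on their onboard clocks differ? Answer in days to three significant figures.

A: γ = 1.75; τ_A = 198.3/1.750 = 113.3 days.
B: β = 0.393; γ = 1/√(1 − 0.393²) = 1/√0.8456 = 1.088; τ_B = 198.3/1.088 = 182.3 days.

|τ_A − τ_B| = 69.0 days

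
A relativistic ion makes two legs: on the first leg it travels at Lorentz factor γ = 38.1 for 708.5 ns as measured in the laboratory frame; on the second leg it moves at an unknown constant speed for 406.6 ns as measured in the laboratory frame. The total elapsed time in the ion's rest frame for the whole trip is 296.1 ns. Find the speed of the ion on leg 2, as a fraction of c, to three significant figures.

Leg 1: γ = 38.1; τ_1 = 708.5/38.10 = 18.60 ns.
Leg 2: speed unknown; τ_2 = 406.6/γ_2.
Total proper time: 18.60 + τ_2 = 296.1, so τ_2 = 296.1 − 18.60 = 277.5 ns.
γ_2 = 406.6/277.5 = 1.465; β = √(1 − 1/γ²) = √0.5342.

β = 0.731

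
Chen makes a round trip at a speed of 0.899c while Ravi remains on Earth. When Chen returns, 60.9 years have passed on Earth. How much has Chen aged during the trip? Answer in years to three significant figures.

τ = 26.7 years

γ = 1/√(1 − 0.899²) = 1/√0.1918 = 2.283
Chen's clock measures proper time along the trip: τ = Δt/γ = 60.9/2.283 years.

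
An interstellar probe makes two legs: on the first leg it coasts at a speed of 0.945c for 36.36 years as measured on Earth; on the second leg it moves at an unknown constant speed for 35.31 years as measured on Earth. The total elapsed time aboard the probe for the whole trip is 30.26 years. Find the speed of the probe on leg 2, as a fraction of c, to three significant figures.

β = 0.854

Leg 1: γ = 1/√(1 − 0.945²) = 1/√0.1070 = 3.057; τ_1 = 36.36/3.057 = 11.89 years.
Leg 2: speed unknown; τ_2 = 35.31/γ_2.
Total proper time: 11.89 + τ_2 = 30.26, so τ_2 = 30.26 − 11.89 = 18.37 years.
γ_2 = 35.31/18.37 = 1.922; β = √(1 − 1/γ²) = √0.7294.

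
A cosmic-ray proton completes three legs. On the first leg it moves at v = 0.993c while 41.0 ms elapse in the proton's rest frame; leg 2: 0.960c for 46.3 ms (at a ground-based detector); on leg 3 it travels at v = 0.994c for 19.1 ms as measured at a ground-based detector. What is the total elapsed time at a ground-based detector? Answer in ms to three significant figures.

Δt = 413 ms

Leg 1: γ = 1/√(1 − 0.993²) = 1/√0.01395 = 8.466; Δt_1 = 8.466 × 41.0 = 347.1 ms.
Leg 2: 46.3 ms is already measured at a ground-based detector.
Leg 3: 19.1 ms is already measured at a ground-based detector.
Total: 347.1 + 46.30 + 19.10 ms.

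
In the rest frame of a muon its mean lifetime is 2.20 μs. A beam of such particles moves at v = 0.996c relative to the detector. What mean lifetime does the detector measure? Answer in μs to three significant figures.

Δt = 24.6 μs

γ = 1/√(1 − 0.996²) = 1/√0.007984 = 11.19
The rest-frame lifetime is the proper time; the lab measures the dilated interval Δt = γτ₀ = 11.19 × 2.20 μs.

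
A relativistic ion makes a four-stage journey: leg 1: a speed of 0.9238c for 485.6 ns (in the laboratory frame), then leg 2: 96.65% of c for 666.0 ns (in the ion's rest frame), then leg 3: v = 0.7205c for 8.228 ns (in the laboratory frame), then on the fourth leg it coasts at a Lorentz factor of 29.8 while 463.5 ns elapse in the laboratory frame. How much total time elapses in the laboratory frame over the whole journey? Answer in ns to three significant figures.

Leg 1: 485.6 ns is already measured in the laboratory frame.
Leg 2: β = 0.9665; γ = 1/√(1 − 0.9665²) = 1/√0.06588 = 3.896; Δt_2 = 3.896 × 666.0 = 2595 ns.
Leg 3: 8.228 ns is already measured in the laboratory frame.
Leg 4: 463.5 ns is already measured in the laboratory frame.
Total: 485.6 + 2595 + 8.228 + 463.5 ns.

Δt = 3550 ns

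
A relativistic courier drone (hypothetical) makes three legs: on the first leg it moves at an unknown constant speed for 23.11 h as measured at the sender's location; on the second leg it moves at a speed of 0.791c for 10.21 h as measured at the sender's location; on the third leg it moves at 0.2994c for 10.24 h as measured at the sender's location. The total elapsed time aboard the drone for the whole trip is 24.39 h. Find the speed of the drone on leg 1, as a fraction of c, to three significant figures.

β = 0.932

Leg 1: speed unknown; τ_1 = 23.11/γ_1.
Leg 2: γ = 1/√(1 − 0.791²) = 1/√0.3743 = 1.634; τ_2 = 10.21/1.634 = 6.247 h.
Leg 3: γ = 1/√(1 − 0.2994²) = 1/√0.9104 = 1.048; τ_3 = 10.24/1.048 = 9.770 h.
Total proper time: τ_1 + 6.247 + 9.770 = 24.39, so τ_1 = 24.39 − 16.02 = 8.373 h.
γ_1 = 23.11/8.373 = 2.760; β = √(1 − 1/γ²) = √0.8687.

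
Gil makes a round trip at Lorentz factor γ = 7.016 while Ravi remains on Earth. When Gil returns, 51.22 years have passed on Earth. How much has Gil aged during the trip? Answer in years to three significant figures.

τ = 7.30 years

γ = 7.016
Gil's clock measures proper time along the trip: τ = Δt/γ = 51.22/7.016 years.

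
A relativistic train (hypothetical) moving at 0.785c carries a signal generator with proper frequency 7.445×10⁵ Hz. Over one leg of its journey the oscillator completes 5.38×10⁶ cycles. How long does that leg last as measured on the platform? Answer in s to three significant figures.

Δt = 11.7 s

γ = 1/√(1 − 0.785²) = 1/√0.3838 = 1.614
Proper time for N cycles: τ = N/f = 5.38×10⁶/(7.445×10⁵) = 7.226×10⁰ s = 7.226 s.
Lab-frame duration Δt = γτ = 1.614 × 7.226 = 11.66 s.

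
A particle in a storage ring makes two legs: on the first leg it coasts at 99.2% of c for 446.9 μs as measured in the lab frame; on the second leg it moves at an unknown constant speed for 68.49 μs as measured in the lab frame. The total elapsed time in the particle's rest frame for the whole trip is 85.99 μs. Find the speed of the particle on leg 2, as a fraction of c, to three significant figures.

β = 0.902

Leg 1: β = 0.992; γ = 1/√(1 − 0.992²) = 1/√0.01594 = 7.922; τ_1 = 446.9/7.922 = 56.42 μs.
Leg 2: speed unknown; τ_2 = 68.49/γ_2.
Total proper time: 56.42 + τ_2 = 85.99, so τ_2 = 85.99 − 56.42 = 29.57 μs.
γ_2 = 68.49/29.57 = 2.316; β = √(1 − 1/γ²) = √0.8135.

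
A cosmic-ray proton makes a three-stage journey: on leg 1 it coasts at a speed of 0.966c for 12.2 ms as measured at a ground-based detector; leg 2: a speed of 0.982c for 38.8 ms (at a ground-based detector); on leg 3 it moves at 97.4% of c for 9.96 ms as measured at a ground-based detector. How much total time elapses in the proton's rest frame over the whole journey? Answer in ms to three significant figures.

τ = 12.7 ms

Leg 1: γ = 1/√(1 − 0.966²) = 1/√0.06684 = 3.868; τ_1 = 12.2/3.868 = 3.154 ms.
Leg 2: γ = 1/√(1 − 0.982²) = 1/√0.03568 = 5.294; τ_2 = 38.8/5.294 = 7.329 ms.
Leg 3: β = 0.974; γ = 1/√(1 − 0.974²) = 1/√0.05132 = 4.414; τ_3 = 9.96/4.414 = 2.256 ms.
Total: 3.154 + 7.329 + 2.256 ms.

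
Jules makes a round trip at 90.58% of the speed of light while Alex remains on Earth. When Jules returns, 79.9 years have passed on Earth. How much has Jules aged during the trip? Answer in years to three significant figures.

τ = 33.9 years

β = 0.9058; γ = 1/√(1 − 0.9058²) = 1/√0.1795 = 2.360
Jules's clock measures proper time along the trip: τ = Δt/γ = 79.9/2.360 years.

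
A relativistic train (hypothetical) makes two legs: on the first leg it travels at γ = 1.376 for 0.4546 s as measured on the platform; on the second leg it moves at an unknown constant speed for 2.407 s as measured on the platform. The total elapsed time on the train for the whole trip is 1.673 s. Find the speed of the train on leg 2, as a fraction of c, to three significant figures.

Leg 1: γ = 1.376; τ_1 = 0.4546/1.376 = 0.3304 s.
Leg 2: speed unknown; τ_2 = 2.407/γ_2.
Total proper time: 0.3304 + τ_2 = 1.673, so τ_2 = 1.673 − 0.3304 = 1.343 s.
γ_2 = 2.407/1.343 = 1.793; β = √(1 − 1/γ²) = √0.6889.

β = 0.830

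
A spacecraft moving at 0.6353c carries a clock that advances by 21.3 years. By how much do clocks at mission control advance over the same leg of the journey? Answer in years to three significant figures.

γ = 1/√(1 − 0.6353²) = 1/√0.5964 = 1.295
The interval measured aboard the spacecraft is the proper time (both events occur at the same place in that frame); the lab-frame interval is Δt = γτ = 1.295 × 21.3 years.

Δt = 27.6 years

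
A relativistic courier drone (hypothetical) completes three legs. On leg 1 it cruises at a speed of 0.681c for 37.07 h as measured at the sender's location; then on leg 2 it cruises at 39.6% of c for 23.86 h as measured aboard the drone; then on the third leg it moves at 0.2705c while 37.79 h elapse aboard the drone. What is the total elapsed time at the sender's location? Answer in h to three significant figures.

Leg 1: 37.07 h is already measured at the sender's location.
Leg 2: β = 0.396; γ = 1/√(1 − 0.396²) = 1/√0.8432 = 1.089; Δt_2 = 1.089 × 23.86 = 25.98 h.
Leg 3: γ = 1/√(1 − 0.2705²) = 1/√0.9268 = 1.039; Δt_3 = 1.039 × 37.79 = 39.25 h.
Total: 37.07 + 25.98 + 39.25 h.

Δt = 102 h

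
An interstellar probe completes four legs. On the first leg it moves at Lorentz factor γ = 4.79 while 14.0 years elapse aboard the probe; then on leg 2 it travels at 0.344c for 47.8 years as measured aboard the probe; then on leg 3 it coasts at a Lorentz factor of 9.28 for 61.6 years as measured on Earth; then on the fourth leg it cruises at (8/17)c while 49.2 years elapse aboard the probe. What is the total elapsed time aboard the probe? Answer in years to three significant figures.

Leg 1: 14.0 years is already measured aboard the probe.
Leg 2: 47.8 years is already measured aboard the probe.
Leg 3: γ = 9.28; τ_3 = 61.6/9.280 = 6.638 years.
Leg 4: 49.2 years is already measured aboard the probe.
Total: 14.00 + 47.80 + 6.638 + 49.20 years.

τ = 118 years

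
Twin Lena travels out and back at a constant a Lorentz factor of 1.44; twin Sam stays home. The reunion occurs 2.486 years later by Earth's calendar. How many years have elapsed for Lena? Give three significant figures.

τ = 1.73 years

γ = 1.44
Lena's clock measures proper time along the trip: τ = Δt/γ = 2.486/1.440 years.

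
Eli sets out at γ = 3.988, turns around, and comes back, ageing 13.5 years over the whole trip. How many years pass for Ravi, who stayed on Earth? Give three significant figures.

Δt = 53.8 years

γ = 3.988
Earth-frame duration is the dilated interval: Δt = γτ = 3.988 × 13.5 years.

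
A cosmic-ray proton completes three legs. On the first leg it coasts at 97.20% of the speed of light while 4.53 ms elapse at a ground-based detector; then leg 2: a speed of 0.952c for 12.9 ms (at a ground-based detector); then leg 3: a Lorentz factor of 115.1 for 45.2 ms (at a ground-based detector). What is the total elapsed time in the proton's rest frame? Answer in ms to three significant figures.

Leg 1: β = 0.9720; γ = 1/√(1 − 0.9720²) = 1/√0.05522 = 4.256; τ_1 = 4.53/4.256 = 1.064 ms.
Leg 2: γ = 1/√(1 − 0.952²) = 1/√0.09370 = 3.267; τ_2 = 12.9/3.267 = 3.949 ms.
Leg 3: γ = 115.1; τ_3 = 45.2/115.1 = 0.3927 ms.
Total: 1.064 + 3.949 + 0.3927 ms.

τ = 5.41 ms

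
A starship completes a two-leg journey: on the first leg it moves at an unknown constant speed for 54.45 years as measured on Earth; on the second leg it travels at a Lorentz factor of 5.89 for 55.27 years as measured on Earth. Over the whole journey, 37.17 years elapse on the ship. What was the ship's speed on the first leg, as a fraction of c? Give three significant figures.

β = 0.860

Leg 1: speed unknown; τ_1 = 54.45/γ_1.
Leg 2: γ = 5.89; τ_2 = 55.27/5.890 = 9.384 years.
Total proper time: τ_1 + 9.384 = 37.17, so τ_1 = 37.17 − 9.384 = 27.79 years.
γ_1 = 54.45/27.79 = 1.960; β = √(1 − 1/γ²) = √0.7396.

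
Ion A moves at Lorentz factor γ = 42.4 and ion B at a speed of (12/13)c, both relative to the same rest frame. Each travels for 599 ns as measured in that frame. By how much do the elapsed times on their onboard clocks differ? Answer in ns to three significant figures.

|τ_A − τ_B| = 216 ns

A: γ = 42.4; τ_A = 599/42.40 = 14.13 ns.
B: γ = 1/√(1 − (12/13)²) = 13/5 = 2.600; τ_B = 599/2.600 = 230.4 ns.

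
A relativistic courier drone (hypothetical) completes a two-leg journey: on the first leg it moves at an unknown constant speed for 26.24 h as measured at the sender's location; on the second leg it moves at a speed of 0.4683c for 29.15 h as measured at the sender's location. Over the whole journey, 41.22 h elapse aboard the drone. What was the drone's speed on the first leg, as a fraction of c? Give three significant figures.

β = 0.808

Leg 1: speed unknown; τ_1 = 26.24/γ_1.
Leg 2: γ = 1/√(1 − 0.4683²) = 1/√0.7807 = 1.132; τ_2 = 29.15/1.132 = 25.76 h.
Total proper time: τ_1 + 25.76 = 41.22, so τ_1 = 41.22 − 25.76 = 15.46 h.
γ_1 = 26.24/15.46 = 1.697; β = √(1 − 1/γ²) = √0.6527.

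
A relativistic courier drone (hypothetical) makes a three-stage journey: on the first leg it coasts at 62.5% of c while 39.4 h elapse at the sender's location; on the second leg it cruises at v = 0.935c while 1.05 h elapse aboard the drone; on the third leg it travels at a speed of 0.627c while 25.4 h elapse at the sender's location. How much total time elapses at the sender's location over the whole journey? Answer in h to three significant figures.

Δt = 67.8 h

Leg 1: 39.4 h is already measured at the sender's location.
Leg 2: γ = 1/√(1 − 0.935²) = 1/√0.1258 = 2.820; Δt_2 = 2.820 × 1.05 = 2.961 h.
Leg 3: 25.4 h is already measured at the sender's location.
Total: 39.40 + 2.961 + 25.40 h.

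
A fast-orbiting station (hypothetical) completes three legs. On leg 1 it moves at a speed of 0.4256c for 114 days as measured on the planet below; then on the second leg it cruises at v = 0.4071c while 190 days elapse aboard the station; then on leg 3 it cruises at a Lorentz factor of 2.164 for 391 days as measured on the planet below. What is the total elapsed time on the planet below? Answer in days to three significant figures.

Δt = 713 days

Leg 1: 114 days is already measured on the planet below.
Leg 2: γ = 1/√(1 − 0.4071²) = 1/√0.8343 = 1.095; Δt_2 = 1.095 × 190 = 208.0 days.
Leg 3: 391 days is already measured on the planet below.
Total: 114.0 + 208.0 + 391.0 days.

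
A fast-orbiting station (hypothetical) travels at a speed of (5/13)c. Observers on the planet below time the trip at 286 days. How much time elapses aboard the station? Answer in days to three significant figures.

γ = 1/√(1 − (5/13)²) = 13/12 ≈ 1.083
The interval measured on the planet below is the dilated one; the clock aboard the station measures the proper time τ = Δt/γ = 286/1.083 days.

τ = 264 days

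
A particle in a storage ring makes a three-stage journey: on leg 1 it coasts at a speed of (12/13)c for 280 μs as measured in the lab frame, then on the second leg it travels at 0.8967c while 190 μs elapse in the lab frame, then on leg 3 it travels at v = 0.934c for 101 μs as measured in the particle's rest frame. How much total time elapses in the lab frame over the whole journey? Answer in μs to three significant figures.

Δt = 753 μs

Leg 1: 280 μs is already measured in the lab frame.
Leg 2: 190 μs is already measured in the lab frame.
Leg 3: γ = 1/√(1 − 0.934²) = 1/√0.1276 = 2.799; Δt_3 = 2.799 × 101 = 282.7 μs.
Total: 280.0 + 190.0 + 282.7 μs.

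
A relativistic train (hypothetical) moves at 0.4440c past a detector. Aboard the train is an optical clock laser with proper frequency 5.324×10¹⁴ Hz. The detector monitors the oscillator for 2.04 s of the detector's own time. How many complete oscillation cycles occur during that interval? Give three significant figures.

N = 9.73×10¹⁴

γ = 1/√(1 − 0.4440²) = 1/√0.8029 = 1.116
During 2.04 s of lab time, the oscillator's proper time advances by τ = Δt/γ = 2.04/1.116 = 1.828 s = 1.828×10⁰ s.
N = f × τ = 5.324×10¹⁴ × 1.828×10⁰ = 9.732×10¹⁴.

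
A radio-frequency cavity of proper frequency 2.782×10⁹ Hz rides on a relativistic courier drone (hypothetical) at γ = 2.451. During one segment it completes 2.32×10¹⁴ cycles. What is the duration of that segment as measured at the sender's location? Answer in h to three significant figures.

γ = 2.451
Proper time for N cycles: τ = N/f = 2.32×10¹⁴/(2.782×10⁹) = 8.339×10⁴ s = 23.16 h.
Lab-frame duration Δt = γτ = 2.451 × 23.16 = 56.78 h.

Δt = 56.8 h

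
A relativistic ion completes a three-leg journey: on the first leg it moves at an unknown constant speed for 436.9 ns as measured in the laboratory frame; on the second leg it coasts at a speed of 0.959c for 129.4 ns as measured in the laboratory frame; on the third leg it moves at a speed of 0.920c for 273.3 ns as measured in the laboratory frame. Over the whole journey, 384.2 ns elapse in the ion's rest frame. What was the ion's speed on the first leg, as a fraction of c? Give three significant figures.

β = 0.835

Leg 1: speed unknown; τ_1 = 436.9/γ_1.
Leg 2: γ = 1/√(1 − 0.959²) = 1/√0.08032 = 3.529; τ_2 = 129.4/3.529 = 36.67 ns.
Leg 3: γ = 1/√(1 − 0.920²) = 1/√0.1536 = 2.552; τ_3 = 273.3/2.552 = 107.1 ns.
Total proper time: τ_1 + 36.67 + 107.1 = 384.2, so τ_1 = 384.2 − 143.8 = 240.4 ns.
γ_1 = 436.9/240.4 = 1.817; β = √(1 − 1/γ²) = √0.6972.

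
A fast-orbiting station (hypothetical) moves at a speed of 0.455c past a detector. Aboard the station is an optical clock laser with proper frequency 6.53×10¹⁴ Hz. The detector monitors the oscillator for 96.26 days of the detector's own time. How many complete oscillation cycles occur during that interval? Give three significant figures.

γ = 1/√(1 − 0.455²) = 1/√0.7930 = 1.123
During 96.26 days of lab time, the oscillator's proper time advances by τ = Δt/γ = 96.26/1.123 = 85.72 days = 7.406×10⁶ s.
N = f × τ = 6.53×10¹⁴ × 7.406×10⁶ = 4.836×10²¹.

N = 4.84×10²¹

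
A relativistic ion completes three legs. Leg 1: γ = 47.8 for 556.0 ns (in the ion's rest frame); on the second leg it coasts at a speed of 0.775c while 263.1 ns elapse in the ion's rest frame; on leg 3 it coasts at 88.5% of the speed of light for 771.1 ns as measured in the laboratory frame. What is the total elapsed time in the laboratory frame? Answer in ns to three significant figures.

Leg 1: γ = 47.8; Δt_1 = 47.80 × 556.0 = 2.658×10⁴ ns.
Leg 2: γ = 1/√(1 − 0.775²) = 1/√0.3994 = 1.582; Δt_2 = 1.582 × 263.1 = 416.3 ns.
Leg 3: 771.1 ns is already measured in the laboratory frame.
Total: 2.658×10⁴ + 416.3 + 771.1 ns.

Δt = 2.78×10⁴ ns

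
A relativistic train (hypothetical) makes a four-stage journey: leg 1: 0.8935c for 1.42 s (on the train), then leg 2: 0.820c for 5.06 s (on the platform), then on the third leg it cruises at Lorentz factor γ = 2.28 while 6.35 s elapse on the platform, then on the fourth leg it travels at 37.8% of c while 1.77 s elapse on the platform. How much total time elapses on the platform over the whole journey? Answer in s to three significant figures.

Δt = 16.3 s

Leg 1: γ = 1/√(1 − 0.8935²) = 1/√0.2017 = 2.227; Δt_1 = 2.227 × 1.42 = 3.162 s.
Leg 2: 5.06 s is already measured on the platform.
Leg 3: 6.35 s is already measured on the platform.
Leg 4: 1.77 s is already measured on the platform.
Total: 3.162 + 5.060 + 6.350 + 1.770 s.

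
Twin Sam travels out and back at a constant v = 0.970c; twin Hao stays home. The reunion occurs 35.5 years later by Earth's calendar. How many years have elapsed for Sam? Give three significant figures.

τ = 8.63 years

γ = 1/√(1 − 0.970²) = 1/√0.05910 = 4.113
Sam's clock measures proper time along the trip: τ = Δt/γ = 35.5/4.113 years.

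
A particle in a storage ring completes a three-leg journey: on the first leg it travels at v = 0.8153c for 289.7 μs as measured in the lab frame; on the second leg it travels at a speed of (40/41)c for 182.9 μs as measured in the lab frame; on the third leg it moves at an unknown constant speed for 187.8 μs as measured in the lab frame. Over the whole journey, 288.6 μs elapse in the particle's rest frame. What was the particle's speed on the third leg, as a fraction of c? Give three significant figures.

β = 0.903

Leg 1: γ = 1/√(1 − 0.8153²) = 1/√0.3353 = 1.727; τ_1 = 289.7/1.727 = 167.7 μs.
Leg 2: γ = 1/√(1 − (40/41)²) = 41/9 ≈ 4.556; τ_2 = 182.9/4.556 = 40.15 μs.
Leg 3: speed unknown; τ_3 = 187.8/γ_3.
Total proper time: 167.7 + 40.15 + τ_3 = 288.6, so τ_3 = 288.6 − 207.9 = 80.70 μs.
γ_3 = 187.8/80.70 = 2.327; β = √(1 − 1/γ²) = √0.8153.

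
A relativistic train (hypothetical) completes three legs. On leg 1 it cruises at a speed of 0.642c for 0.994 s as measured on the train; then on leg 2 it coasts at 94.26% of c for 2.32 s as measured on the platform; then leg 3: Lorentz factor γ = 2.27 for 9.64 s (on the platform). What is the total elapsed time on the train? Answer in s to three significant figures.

Leg 1: 0.994 s is already measured on the train.
Leg 2: β = 0.9426; γ = 1/√(1 − 0.9426²) = 1/√0.1115 = 2.995; τ_2 = 2.32/2.995 = 0.7747 s.
Leg 3: γ = 2.27; τ_3 = 9.64/2.270 = 4.247 s.
Total: 0.9940 + 0.7747 + 4.247 s.

τ = 6.02 s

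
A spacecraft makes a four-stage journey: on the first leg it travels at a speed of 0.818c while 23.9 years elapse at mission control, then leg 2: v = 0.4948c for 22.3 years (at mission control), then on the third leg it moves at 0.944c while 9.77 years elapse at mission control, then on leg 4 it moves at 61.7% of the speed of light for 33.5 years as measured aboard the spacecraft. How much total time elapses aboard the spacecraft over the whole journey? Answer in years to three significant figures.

τ = 69.9 years

Leg 1: γ = 1/√(1 − 0.818²) = 1/√0.3309 = 1.738; τ_1 = 23.9/1.738 = 13.75 years.
Leg 2: γ = 1/√(1 − 0.4948²) = 1/√0.7552 = 1.151; τ_2 = 22.3/1.151 = 19.38 years.
Leg 3: γ = 1/√(1 − 0.944²) = 1/√0.1089 = 3.031; τ_3 = 9.77/3.031 = 3.224 years.
Leg 4: 33.5 years is already measured aboard the spacecraft.
Total: 13.75 + 19.38 + 3.224 + 33.50 years.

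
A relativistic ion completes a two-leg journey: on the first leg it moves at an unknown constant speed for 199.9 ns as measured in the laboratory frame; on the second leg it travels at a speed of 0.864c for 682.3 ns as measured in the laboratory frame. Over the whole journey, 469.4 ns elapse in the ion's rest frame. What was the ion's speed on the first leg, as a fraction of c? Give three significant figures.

β = 0.777

Leg 1: speed unknown; τ_1 = 199.9/γ_1.
Leg 2: γ = 1/√(1 − 0.864²) = 1/√0.2535 = 1.986; τ_2 = 682.3/1.986 = 343.5 ns.
Total proper time: τ_1 + 343.5 = 469.4, so τ_1 = 469.4 − 343.5 = 125.9 ns.
γ_1 = 199.9/125.9 = 1.588; β = √(1 − 1/γ²) = √0.6035.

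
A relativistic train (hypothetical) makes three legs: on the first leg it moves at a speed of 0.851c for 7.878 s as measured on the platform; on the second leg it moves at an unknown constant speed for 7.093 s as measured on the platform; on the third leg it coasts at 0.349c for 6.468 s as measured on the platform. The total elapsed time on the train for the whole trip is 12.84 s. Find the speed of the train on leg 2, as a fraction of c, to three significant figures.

Leg 1: γ = 1/√(1 − 0.851²) = 1/√0.2758 = 1.904; τ_1 = 7.878/1.904 = 4.137 s.
Leg 2: speed unknown; τ_2 = 7.093/γ_2.
Leg 3: γ = 1/√(1 − 0.349²) = 1/√0.8782 = 1.067; τ_3 = 6.468/1.067 = 6.061 s.
Total proper time: 4.137 + τ_2 + 6.061 = 12.84, so τ_2 = 12.84 − 10.20 = 2.641 s.
γ_2 = 7.093/2.641 = 2.685; β = √(1 − 1/γ²) = √0.8613.

β = 0.928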